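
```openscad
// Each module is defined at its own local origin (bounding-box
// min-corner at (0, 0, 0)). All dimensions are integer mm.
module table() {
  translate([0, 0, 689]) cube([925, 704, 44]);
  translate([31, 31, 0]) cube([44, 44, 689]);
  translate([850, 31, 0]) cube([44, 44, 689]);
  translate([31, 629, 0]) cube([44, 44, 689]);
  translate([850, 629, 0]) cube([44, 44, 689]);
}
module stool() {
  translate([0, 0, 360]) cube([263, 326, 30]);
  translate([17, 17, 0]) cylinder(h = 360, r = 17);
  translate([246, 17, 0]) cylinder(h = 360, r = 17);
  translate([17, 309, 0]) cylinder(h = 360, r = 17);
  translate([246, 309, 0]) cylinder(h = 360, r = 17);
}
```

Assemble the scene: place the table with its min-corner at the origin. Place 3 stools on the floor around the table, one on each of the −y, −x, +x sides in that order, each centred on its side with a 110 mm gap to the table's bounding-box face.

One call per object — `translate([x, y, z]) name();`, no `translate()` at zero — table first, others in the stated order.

table();
translate([331, -436, 0]) stool();
translate([-373, 189, 0]) stool();
translate([1035, 189, 0]) stool();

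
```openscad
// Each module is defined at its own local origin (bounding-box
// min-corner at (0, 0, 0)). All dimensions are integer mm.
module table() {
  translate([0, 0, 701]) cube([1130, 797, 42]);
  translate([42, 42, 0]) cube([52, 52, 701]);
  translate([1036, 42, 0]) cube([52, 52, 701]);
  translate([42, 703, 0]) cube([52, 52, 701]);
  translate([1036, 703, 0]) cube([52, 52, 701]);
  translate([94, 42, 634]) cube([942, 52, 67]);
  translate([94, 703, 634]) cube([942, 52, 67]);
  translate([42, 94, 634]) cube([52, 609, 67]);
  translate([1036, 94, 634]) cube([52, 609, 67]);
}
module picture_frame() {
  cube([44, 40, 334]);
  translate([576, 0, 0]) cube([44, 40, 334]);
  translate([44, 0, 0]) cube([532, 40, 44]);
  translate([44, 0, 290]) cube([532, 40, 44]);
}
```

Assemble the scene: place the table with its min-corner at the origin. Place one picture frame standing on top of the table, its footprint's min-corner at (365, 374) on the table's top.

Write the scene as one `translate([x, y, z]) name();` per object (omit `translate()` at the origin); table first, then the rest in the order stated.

table();
translate([365, 374, 743]) picture_frame();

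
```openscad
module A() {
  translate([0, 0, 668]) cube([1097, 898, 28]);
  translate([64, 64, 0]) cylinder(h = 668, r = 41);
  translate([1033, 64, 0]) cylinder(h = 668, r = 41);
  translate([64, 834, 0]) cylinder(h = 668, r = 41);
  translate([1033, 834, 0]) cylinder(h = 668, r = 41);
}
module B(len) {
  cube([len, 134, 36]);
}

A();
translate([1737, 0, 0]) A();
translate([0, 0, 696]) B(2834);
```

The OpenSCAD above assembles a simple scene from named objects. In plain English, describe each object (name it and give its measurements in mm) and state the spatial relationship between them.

A is a rectangular dining table. The top is 1097×898×28 mm with its upper surface at z = 696 mm. It stands on four round legs of 82 mm diameter, each leg's bounding box inset 23 mm from the nearest pair of top edges, running from the floor to the underside of the top.

B is a rectangular beam 2834 mm long (x), 134 mm deep (y), 36 mm thick (z).

The beam spans the tops of two tables placed 640 mm apart, resting at z = 696 mm.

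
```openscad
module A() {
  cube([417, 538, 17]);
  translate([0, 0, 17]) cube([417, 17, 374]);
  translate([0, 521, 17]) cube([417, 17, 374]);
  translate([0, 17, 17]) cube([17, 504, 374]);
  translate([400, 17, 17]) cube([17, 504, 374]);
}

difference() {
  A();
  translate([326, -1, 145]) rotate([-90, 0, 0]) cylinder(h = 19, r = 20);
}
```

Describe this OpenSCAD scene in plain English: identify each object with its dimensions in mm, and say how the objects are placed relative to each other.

A is an open storage box with external size 417×538×391 mm and wall thickness 17 mm (the base is also 17 mm thick). The base covers the whole footprint; the four walls stand on the base, with the y-facing walls full-width and the x-facing walls fitting between their inner faces.

The open box has a circular hole of radius 20 mm through its front wall, centred at (x = 326, z = 145).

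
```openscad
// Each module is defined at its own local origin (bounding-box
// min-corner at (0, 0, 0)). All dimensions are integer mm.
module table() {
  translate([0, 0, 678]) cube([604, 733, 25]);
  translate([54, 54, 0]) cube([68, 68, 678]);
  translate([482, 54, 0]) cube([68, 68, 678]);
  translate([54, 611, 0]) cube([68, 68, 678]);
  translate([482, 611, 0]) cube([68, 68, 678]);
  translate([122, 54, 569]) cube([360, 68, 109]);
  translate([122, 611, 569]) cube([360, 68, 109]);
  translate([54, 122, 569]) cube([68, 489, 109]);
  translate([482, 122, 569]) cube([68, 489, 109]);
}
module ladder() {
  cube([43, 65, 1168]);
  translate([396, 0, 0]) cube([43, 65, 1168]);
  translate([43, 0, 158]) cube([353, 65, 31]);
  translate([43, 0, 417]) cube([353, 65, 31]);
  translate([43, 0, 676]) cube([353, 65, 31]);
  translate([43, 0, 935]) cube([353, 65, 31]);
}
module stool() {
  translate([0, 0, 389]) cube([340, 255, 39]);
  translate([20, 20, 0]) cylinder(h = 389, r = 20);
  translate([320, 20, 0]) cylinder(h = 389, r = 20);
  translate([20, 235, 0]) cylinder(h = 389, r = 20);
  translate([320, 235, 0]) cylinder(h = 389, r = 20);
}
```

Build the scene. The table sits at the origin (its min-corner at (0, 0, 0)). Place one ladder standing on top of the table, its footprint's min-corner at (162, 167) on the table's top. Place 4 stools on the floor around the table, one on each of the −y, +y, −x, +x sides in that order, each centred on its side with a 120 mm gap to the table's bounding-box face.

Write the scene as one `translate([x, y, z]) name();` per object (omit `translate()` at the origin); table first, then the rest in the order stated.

table();
translate([162, 167, 703]) ladder();
translate([132, -375, 0]) stool();
translate([132, 853, 0]) stool();
translate([-460, 239, 0]) stool();
translate([724, 239, 0]) stool();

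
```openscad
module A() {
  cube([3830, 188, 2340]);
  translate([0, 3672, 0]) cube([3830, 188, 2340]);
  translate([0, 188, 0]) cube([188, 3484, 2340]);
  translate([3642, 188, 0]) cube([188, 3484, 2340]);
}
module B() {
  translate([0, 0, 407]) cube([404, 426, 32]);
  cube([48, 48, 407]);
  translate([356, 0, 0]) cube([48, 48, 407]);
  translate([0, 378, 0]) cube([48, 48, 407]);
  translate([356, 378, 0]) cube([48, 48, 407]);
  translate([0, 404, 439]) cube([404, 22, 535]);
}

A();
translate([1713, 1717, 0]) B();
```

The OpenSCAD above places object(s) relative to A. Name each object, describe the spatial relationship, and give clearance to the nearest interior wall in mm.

A is a house frame. B is a chair. The chair sits inside the house frame, centred. The clearance to the nearest interior wall is 1525 mm.

Clearances: x = 1525, y = 1529; minimum 1525 mm.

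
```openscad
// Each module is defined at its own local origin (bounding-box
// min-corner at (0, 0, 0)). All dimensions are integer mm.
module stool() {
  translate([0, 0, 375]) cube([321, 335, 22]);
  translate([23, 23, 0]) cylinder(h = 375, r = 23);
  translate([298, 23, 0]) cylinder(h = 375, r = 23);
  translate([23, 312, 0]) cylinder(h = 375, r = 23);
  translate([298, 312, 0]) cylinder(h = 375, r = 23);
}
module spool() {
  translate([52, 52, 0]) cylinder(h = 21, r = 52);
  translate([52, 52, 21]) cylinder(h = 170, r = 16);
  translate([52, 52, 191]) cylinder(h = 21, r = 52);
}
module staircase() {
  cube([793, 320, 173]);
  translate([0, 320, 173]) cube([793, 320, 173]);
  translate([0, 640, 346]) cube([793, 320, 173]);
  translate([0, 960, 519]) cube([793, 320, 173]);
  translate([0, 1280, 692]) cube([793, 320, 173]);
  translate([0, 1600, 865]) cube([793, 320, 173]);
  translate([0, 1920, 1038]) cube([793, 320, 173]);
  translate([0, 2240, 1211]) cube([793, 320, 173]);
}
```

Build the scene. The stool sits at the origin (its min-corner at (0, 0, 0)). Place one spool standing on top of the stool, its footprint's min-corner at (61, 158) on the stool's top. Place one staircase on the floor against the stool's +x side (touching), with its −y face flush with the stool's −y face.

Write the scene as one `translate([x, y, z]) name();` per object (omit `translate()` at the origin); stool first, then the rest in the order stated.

stool();
translate([61, 158, 397]) spool();
translate([321, 0, 0]) staircase();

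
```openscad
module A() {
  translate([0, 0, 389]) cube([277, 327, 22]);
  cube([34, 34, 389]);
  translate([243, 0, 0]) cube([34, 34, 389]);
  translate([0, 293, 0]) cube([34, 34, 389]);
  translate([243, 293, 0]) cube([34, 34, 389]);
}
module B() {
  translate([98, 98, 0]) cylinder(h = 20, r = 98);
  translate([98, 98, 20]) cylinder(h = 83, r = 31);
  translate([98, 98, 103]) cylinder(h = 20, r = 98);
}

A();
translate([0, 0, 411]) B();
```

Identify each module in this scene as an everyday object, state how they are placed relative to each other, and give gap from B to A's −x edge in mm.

The spool's min-x is at 0; the stool's min-x is 0; gap = 0 mm.

A is a stool. B is a spool. The spool is on top of the stool. The gap from the spool to the stool's −x edge is 0 mm.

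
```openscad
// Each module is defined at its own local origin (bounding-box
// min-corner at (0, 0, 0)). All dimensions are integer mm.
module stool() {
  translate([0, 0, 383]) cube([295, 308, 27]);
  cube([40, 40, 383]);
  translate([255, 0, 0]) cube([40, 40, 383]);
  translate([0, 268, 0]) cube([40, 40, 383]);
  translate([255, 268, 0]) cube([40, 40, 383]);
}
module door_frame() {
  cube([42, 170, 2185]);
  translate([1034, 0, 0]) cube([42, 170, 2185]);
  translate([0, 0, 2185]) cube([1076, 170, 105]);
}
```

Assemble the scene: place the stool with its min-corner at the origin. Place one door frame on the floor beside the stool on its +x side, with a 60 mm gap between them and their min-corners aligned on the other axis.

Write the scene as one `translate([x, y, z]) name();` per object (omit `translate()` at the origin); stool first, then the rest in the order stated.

stool();
translate([355, 0, 0]) door_frame();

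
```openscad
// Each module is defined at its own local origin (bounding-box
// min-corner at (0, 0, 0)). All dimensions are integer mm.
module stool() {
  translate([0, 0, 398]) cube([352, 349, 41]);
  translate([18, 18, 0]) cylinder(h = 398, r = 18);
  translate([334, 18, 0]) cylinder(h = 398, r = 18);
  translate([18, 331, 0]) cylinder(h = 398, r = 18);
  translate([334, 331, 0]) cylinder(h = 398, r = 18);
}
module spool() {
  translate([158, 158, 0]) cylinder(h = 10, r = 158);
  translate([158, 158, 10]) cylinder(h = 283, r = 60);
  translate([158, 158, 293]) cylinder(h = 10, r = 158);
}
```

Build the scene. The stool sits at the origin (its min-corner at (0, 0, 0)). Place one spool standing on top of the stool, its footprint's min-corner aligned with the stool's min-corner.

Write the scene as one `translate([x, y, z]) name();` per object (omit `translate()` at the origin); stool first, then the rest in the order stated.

stool();
translate([0, 0, 439]) spool();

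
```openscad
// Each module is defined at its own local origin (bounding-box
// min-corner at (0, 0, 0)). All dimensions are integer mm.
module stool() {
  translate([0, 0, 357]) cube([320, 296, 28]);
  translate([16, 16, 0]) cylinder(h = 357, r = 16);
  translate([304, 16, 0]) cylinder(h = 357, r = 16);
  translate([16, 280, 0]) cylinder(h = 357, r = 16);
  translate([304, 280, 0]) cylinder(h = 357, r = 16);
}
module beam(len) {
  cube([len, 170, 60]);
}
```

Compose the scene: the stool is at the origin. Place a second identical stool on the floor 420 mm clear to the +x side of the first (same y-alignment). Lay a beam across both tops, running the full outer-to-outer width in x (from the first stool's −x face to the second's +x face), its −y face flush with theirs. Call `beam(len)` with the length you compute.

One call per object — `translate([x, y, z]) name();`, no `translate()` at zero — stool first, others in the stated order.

stool();
translate([740, 0, 0]) stool();
translate([0, 0, 385]) beam(1060);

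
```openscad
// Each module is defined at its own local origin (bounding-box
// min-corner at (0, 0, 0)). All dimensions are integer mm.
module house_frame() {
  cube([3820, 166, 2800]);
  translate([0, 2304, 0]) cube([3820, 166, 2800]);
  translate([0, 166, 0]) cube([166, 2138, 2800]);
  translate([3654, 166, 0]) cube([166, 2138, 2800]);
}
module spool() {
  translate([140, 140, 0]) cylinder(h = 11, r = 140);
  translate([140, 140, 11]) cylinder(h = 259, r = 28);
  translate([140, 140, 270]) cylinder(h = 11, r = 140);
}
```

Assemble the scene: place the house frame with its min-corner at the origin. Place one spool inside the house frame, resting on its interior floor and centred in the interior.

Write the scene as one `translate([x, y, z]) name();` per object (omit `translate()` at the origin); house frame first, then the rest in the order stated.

house_frame();
translate([1770, 1095, 0]) spool();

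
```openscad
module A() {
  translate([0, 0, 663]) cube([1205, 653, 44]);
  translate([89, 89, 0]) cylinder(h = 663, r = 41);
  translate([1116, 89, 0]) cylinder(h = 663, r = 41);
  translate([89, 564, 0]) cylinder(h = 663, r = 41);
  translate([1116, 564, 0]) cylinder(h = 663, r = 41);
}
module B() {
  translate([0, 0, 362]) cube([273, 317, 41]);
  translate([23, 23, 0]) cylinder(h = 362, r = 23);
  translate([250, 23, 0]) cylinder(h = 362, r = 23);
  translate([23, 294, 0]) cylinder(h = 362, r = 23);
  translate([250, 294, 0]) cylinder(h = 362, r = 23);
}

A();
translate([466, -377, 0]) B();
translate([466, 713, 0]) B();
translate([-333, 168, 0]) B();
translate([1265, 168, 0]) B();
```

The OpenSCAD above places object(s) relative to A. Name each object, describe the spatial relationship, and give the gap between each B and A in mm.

A is a table. B is a stool. Four stools sit around the table at the −y, +y, −x, +x sides. The gap between each stool and the table is 60 mm.

Each stool's nearest face is 60 mm from the table's bounding box.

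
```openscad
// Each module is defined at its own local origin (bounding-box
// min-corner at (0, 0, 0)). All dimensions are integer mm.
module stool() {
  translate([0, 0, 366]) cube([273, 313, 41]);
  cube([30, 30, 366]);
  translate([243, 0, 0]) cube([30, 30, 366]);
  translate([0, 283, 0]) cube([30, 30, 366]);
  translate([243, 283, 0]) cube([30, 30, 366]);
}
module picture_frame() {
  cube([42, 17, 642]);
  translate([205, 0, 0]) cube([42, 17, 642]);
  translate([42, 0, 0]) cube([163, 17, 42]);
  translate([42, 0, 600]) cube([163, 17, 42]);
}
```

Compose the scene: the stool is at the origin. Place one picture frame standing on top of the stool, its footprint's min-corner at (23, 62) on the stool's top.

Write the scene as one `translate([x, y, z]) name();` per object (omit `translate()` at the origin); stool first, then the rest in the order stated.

stool();
translate([23, 62, 407]) picture_frame();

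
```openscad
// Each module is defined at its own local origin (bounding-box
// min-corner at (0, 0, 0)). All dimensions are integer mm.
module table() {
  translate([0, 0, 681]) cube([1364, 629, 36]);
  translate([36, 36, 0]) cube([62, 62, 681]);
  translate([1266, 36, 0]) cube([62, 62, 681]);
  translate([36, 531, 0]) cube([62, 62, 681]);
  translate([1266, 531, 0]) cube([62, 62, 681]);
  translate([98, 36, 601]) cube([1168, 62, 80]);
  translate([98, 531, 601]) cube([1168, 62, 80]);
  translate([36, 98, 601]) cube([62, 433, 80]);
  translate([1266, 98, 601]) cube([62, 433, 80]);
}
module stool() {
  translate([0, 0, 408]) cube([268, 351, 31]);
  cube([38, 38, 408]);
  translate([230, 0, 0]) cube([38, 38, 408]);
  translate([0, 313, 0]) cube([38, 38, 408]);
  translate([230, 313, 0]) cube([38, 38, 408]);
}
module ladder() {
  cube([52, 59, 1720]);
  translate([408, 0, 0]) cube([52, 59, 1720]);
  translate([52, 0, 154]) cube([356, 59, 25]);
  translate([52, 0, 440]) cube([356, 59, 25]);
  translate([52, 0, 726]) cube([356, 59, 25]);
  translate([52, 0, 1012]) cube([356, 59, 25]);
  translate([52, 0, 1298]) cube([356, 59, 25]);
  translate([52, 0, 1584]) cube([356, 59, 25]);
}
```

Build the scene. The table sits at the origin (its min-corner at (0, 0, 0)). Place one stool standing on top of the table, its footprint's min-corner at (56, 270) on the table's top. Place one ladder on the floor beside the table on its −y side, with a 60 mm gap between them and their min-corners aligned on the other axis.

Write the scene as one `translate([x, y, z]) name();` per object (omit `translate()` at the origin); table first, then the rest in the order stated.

table();
translate([56, 270, 717]) stool();
translate([0, -119, 0]) ladder();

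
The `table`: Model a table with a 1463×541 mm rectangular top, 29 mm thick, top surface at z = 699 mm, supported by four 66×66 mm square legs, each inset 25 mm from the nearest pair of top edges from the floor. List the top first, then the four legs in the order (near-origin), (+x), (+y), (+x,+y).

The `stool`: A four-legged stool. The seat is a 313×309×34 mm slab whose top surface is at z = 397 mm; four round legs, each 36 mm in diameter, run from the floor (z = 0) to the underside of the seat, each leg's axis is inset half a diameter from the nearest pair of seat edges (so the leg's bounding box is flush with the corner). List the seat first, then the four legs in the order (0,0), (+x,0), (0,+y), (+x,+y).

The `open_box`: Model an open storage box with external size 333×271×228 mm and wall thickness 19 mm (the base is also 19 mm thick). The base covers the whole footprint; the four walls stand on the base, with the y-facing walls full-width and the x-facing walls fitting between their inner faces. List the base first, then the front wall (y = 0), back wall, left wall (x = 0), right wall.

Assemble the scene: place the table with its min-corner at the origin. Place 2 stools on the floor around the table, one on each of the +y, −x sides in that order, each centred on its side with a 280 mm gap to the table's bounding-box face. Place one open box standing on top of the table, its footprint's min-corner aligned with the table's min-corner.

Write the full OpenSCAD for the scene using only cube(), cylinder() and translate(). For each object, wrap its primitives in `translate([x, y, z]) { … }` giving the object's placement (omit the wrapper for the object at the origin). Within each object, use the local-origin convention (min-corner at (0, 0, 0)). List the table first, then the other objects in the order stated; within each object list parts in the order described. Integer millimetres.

translate([0, 0, 670]) cube([1463, 541, 29]);
translate([25, 25, 0]) cube([66, 66, 670]);
translate([1372, 25, 0]) cube([66, 66, 670]);
translate([25, 450, 0]) cube([66, 66, 670]);
translate([1372, 450, 0]) cube([66, 66, 670]);
translate([575, 821, 0]) {
  translate([0, 0, 363]) cube([313, 309, 34]);
  translate([18, 18, 0]) cylinder(h = 363, r = 18);
  translate([295, 18, 0]) cylinder(h = 363, r = 18);
  translate([18, 291, 0]) cylinder(h = 363, r = 18);
  translate([295, 291, 0]) cylinder(h = 363, r = 18);
}
translate([-593, 116, 0]) {
  translate([0, 0, 363]) cube([313, 309, 34]);
  translate([18, 18, 0]) cylinder(h = 363, r = 18);
  translate([295, 18, 0]) cylinder(h = 363, r = 18);
  translate([18, 291, 0]) cylinder(h = 363, r = 18);
  translate([295, 291, 0]) cylinder(h = 363, r = 18);
}
translate([0, 0, 699]) {
  cube([333, 271, 19]);
  translate([0, 0, 19]) cube([333, 19, 209]);
  translate([0, 252, 19]) cube([333, 19, 209]);
  translate([0, 19, 19]) cube([19, 233, 209]);
  translate([314, 19, 19]) cube([19, 233, 209]);
}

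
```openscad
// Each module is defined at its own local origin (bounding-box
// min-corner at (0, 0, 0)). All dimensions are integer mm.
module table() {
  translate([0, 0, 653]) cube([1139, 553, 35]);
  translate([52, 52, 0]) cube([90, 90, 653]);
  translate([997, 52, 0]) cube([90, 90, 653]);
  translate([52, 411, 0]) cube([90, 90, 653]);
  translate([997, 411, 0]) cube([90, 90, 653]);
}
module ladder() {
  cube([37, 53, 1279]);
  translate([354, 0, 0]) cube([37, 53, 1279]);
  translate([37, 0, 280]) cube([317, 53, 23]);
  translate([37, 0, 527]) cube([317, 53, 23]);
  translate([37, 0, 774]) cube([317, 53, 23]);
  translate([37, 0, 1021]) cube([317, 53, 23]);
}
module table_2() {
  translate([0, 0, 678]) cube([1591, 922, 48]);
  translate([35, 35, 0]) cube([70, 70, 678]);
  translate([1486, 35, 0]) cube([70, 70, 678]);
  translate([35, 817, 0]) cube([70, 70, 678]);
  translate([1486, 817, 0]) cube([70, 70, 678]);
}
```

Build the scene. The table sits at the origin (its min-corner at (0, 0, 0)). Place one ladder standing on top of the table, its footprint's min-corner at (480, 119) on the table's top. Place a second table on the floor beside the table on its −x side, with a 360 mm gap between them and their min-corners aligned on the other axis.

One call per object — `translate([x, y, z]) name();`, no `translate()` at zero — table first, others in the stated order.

table();
translate([480, 119, 688]) ladder();
translate([-1951, 0, 0]) table_2();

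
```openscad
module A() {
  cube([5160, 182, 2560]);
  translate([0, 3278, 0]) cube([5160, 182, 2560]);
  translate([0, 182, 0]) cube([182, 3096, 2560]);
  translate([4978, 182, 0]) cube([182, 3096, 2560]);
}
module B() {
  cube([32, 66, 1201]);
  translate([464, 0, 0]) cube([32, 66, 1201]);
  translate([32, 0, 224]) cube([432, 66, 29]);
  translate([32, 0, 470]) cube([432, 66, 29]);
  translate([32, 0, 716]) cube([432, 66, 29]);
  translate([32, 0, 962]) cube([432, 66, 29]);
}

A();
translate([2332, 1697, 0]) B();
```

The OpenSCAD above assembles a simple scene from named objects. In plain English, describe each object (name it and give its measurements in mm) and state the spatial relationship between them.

A is a box-shaped house frame (walls only): outside footprint 5160×3460 mm, wall height 2560 mm, wall thickness 182 mm. The two y-facing walls run the full x-width; the two x-facing walls fit between the inner faces of the y-facing walls.

B is a straight ladder. Two 32×66 mm vertical rails, 1201 mm tall, stand 496 mm apart (outside-to-outside) with their front faces coplanar on the −y side. 4 rungs, each 66 mm deep and 29 mm tall, span between the inner faces of the rails, front faces flush with the rails. The lowest rung's underside is at z = 224 mm and rungs are spaced 246 mm apart (underside to underside).

The ladder sits inside the house frame, centred.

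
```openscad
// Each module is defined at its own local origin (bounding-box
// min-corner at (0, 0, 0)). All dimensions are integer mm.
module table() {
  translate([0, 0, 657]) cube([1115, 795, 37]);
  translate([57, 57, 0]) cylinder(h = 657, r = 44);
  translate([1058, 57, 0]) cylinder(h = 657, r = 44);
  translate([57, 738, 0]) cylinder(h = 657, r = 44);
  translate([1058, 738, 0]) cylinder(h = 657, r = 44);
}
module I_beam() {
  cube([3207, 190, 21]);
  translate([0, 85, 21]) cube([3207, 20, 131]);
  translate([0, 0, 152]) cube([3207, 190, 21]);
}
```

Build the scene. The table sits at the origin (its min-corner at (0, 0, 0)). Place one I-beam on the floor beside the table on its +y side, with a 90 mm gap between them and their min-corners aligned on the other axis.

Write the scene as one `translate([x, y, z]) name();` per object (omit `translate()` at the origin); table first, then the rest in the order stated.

table();
translate([0, 885, 0]) I_beam();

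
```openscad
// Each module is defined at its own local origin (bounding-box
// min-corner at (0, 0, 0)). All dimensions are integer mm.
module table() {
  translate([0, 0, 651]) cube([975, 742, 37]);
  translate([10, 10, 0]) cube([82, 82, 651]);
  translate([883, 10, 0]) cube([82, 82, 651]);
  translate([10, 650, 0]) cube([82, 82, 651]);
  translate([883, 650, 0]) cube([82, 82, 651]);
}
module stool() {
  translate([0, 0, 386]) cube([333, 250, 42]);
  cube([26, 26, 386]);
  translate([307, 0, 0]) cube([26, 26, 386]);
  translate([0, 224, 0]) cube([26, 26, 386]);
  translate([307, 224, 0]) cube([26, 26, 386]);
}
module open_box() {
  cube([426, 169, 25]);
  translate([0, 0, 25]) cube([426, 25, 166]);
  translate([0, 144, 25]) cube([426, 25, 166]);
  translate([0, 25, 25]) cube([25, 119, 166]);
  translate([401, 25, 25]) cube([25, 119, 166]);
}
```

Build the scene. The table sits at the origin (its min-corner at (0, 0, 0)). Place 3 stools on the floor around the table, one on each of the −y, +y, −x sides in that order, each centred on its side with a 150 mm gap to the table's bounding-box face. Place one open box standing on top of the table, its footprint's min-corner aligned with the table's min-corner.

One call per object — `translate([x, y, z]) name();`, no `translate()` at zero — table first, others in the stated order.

table();
translate([321, -400, 0]) stool();
translate([321, 892, 0]) stool();
translate([-483, 246, 0]) stool();
translate([0, 0, 688]) open_box();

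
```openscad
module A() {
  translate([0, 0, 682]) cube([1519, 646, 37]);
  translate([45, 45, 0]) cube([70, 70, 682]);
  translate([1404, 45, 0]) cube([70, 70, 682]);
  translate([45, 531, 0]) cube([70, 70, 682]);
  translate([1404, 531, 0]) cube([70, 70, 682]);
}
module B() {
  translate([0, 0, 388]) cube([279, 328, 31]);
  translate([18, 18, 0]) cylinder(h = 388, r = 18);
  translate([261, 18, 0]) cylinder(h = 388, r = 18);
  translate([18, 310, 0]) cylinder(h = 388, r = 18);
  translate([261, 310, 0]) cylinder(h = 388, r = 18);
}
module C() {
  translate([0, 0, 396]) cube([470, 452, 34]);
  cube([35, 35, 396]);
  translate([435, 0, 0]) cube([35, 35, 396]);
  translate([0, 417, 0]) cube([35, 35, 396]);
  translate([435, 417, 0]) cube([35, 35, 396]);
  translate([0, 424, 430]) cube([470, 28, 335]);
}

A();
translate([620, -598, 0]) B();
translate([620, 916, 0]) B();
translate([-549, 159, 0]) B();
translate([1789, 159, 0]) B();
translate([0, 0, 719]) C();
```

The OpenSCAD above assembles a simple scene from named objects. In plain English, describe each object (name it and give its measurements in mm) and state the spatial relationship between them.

A is a table with a 1519×646 mm rectangular top, 37 mm thick, top surface at z = 719 mm, supported by four 70×70 mm square legs, each inset 45 mm from the nearest pair of top edges, running from the floor.

B is a simple wooden stool: a rectangular seat 279 mm (x) by 328 mm (y), 31 mm thick, top face at z = 419 mm, on four round legs, each 36 mm in diameter. The legs rest on z = 0, each leg's axis is inset half a diameter from the nearest pair of seat edges (so the leg's bounding box is flush with the corner).

C is a chair: 470×452 mm seat, 34 mm thick, top at z = 430 mm, on four 35 mm square corner legs flush with the seat edges. A 28 mm thick backrest slab spans the full seat width, extending 335 mm above the seat top, its back face flush with the seat's +y edge.

Four stools sit around the table at the −y, +y, −x, +x sides. The chair is on top of the table.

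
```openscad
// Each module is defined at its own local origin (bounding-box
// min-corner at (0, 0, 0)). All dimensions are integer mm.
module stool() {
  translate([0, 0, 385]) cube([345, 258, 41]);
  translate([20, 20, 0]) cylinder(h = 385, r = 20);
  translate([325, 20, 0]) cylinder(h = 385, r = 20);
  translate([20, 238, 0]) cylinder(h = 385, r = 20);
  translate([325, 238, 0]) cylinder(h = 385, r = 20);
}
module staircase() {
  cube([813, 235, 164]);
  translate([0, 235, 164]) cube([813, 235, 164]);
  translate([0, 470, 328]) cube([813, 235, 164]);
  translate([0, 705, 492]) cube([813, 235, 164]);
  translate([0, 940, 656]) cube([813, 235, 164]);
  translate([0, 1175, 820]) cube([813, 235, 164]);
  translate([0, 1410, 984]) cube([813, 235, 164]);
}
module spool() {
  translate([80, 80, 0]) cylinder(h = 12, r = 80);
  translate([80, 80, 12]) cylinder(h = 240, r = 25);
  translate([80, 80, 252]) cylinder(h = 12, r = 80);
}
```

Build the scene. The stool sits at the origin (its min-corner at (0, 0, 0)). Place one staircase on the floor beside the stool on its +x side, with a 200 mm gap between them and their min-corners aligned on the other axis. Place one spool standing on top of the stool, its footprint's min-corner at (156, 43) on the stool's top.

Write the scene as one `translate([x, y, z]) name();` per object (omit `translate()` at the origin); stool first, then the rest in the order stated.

stool();
translate([545, 0, 0]) staircase();
translate([156, 43, 426]) spool();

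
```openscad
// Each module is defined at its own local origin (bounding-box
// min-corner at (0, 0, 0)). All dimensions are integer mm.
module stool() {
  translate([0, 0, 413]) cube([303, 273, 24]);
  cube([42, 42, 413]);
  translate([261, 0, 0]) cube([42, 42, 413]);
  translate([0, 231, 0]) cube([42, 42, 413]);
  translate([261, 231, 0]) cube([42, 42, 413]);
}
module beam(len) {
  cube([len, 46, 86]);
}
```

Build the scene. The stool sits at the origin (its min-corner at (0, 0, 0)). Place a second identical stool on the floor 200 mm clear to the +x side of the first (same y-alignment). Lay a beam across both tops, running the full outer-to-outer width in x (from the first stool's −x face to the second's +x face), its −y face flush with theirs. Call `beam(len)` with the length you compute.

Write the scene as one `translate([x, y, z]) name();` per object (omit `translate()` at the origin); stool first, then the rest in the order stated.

stool();
translate([503, 0, 0]) stool();
translate([0, 0, 437]) beam(806);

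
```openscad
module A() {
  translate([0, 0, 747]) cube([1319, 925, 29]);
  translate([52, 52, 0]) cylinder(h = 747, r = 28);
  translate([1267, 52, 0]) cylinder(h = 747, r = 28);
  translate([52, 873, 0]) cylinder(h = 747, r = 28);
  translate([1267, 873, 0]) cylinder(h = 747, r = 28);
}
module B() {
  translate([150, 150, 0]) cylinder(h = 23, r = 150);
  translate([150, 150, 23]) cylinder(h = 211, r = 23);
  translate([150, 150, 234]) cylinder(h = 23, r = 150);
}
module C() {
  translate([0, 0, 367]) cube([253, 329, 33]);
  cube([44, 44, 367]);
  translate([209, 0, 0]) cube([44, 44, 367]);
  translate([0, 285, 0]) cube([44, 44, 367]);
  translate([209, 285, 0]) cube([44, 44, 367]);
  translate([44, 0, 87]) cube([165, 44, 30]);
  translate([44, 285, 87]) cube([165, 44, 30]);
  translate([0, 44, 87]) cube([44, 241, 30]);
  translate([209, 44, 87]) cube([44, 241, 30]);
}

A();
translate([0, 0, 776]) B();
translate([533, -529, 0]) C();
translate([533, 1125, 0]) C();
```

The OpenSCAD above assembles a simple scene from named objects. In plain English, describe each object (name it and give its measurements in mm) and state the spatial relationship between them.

A is a table with a 1319×925 mm rectangular top, 29 mm thick, top surface at z = 776 mm, supported by four round legs of 56 mm diameter, each leg's bounding box inset 24 mm from the nearest pair of top edges, running from the floor.

B is a spool: two coaxial disc flanges of radius 150 mm and thickness 23 mm, joined by a core cylinder of radius 23 mm and height 211 mm. The lower flange rests on z = 0 and the three cylinders share a vertical axis.

C is a simple wooden stool: a rectangular seat 253 mm (x) by 329 mm (y), 33 mm thick, top face at z = 400 mm, on four square legs, each 44×44 mm in cross-section. The legs rest on z = 0, each flush with a corner of the seat. Four stretchers, 44 mm wide and 30 mm tall, connect adjacent legs with their undersides at z = 87 mm, each running between the inner faces of the legs it joins and aligned with the legs' outer faces on the other axis.

The spool is on top of the table. Two stools sit around the table at the −y, +y sides.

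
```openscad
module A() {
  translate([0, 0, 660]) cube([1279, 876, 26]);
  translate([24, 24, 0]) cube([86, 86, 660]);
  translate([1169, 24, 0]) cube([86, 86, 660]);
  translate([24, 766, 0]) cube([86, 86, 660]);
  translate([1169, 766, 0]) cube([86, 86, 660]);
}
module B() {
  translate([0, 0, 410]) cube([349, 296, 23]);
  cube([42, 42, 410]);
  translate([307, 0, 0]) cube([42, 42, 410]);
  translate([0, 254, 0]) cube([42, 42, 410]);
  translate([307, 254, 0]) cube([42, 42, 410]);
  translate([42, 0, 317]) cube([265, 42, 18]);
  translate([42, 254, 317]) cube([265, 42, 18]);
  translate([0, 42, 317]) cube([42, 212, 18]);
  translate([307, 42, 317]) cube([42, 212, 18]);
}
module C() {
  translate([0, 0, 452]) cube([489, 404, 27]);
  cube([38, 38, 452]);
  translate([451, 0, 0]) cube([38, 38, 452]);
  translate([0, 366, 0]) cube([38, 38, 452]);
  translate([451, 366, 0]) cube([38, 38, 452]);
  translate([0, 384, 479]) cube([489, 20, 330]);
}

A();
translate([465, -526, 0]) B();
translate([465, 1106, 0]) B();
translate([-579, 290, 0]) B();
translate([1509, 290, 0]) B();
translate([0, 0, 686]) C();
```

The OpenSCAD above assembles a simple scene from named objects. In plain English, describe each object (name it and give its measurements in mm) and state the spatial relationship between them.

A is a table with a 1279×876 mm rectangular top, 26 mm thick, top surface at z = 686 mm, supported by four 86×86 mm square legs, each inset 24 mm from the nearest pair of top edges, running from the floor.

B is a four-legged stool. The seat is 349×296 mm, 23 mm thick, top at z = 433 mm. It stands on four square legs, each 42×42 mm in cross-section, from z = 0 to the seat underside, each flush with a corner of the seat. Four stretchers, 42 mm wide and 18 mm tall, connect adjacent legs with their undersides at z = 317 mm, each running between the inner faces of the legs it joins and aligned with the legs' outer faces on the other axis.

C is a chair: 489×404 mm seat, 27 mm thick, top at z = 479 mm, on four 38 mm square corner legs flush with the seat edges. A 20 mm thick backrest slab spans the full seat width, extending 330 mm above the seat top, its back face flush with the seat's +y edge.

Four stools sit around the table at the −y, +y, −x, +x sides. The chair is on top of the table.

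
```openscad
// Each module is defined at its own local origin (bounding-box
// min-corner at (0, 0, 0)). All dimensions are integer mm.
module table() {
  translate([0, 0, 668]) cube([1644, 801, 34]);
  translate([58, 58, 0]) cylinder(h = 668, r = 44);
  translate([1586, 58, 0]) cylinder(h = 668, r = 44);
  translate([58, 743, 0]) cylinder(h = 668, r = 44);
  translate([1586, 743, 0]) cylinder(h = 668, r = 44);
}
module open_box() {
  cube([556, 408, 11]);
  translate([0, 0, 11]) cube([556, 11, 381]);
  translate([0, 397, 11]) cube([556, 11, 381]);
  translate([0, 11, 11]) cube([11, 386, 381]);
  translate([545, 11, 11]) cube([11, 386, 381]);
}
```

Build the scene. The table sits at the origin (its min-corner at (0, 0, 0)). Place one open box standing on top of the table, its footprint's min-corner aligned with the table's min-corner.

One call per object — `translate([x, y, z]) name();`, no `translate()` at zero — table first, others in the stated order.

table();
translate([0, 0, 702]) open_box();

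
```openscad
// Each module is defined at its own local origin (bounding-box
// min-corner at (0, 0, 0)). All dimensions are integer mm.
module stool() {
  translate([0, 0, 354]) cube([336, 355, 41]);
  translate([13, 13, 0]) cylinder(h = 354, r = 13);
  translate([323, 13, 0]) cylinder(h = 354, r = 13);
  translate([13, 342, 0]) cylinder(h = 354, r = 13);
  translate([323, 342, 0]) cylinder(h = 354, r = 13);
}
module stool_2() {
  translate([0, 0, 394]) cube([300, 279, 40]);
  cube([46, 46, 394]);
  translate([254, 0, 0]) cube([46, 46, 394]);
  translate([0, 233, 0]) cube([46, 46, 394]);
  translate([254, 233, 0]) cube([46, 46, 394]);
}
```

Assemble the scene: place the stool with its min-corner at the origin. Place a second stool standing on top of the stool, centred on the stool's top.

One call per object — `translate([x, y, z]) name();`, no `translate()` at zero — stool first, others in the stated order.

stool();
translate([18, 38, 395]) stool_2();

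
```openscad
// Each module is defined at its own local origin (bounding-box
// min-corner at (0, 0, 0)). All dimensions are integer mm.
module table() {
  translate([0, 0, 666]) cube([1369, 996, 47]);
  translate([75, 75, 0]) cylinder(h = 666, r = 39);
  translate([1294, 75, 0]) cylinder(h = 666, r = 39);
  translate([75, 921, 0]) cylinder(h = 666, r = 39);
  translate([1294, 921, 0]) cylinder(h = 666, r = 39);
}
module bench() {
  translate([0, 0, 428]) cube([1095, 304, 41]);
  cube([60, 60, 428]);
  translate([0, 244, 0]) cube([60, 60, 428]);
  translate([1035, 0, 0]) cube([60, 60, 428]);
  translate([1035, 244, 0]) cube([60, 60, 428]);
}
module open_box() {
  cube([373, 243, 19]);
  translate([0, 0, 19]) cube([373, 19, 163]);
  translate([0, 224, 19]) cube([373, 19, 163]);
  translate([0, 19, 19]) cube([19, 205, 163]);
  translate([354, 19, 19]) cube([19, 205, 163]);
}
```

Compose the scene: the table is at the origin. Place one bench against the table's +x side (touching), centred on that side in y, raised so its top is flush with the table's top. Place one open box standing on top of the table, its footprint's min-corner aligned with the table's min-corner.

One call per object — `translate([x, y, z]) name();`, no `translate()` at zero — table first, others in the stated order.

table();
translate([1369, 346, 244]) bench();
translate([0, 0, 713]) open_box();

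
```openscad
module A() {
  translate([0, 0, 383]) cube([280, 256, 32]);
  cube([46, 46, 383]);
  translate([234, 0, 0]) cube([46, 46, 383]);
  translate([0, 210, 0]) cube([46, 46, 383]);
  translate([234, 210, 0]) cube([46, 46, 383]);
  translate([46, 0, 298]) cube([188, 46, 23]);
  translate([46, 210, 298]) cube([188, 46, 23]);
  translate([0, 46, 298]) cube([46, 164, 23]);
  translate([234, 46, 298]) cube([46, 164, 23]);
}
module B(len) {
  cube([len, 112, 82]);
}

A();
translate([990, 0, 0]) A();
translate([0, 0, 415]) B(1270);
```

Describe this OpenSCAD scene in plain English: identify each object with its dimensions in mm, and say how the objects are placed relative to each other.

A is a four-legged stool. The seat is 280×256 mm, 32 mm thick, top at z = 415 mm. It stands on four square legs, each 46×46 mm in cross-section, from z = 0 to the seat underside, each flush with a corner of the seat. Four stretchers, 46 mm wide and 23 mm tall, connect adjacent legs with their undersides at z = 298 mm, each running between the inner faces of the legs it joins and aligned with the legs' outer faces on the other axis.

B is a rectangular beam 1270 mm long (x), 112 mm deep (y), 82 mm thick (z).

The beam spans the tops of two stools placed 710 mm apart, resting at z = 415 mm.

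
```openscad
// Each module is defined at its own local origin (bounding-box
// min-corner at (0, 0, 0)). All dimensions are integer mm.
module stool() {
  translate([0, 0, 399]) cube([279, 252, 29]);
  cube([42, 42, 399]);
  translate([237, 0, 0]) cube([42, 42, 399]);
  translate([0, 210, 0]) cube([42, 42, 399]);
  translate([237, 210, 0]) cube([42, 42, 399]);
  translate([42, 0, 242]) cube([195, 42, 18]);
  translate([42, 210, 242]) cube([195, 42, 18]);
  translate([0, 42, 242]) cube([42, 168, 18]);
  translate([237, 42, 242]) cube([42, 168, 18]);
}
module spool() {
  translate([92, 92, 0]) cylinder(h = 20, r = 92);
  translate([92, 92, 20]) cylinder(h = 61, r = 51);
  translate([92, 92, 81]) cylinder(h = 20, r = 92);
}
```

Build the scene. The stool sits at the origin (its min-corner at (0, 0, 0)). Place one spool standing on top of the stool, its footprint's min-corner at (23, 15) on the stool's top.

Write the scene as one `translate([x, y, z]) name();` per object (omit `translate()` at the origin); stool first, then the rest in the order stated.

stool();
translate([23, 15, 428]) spool();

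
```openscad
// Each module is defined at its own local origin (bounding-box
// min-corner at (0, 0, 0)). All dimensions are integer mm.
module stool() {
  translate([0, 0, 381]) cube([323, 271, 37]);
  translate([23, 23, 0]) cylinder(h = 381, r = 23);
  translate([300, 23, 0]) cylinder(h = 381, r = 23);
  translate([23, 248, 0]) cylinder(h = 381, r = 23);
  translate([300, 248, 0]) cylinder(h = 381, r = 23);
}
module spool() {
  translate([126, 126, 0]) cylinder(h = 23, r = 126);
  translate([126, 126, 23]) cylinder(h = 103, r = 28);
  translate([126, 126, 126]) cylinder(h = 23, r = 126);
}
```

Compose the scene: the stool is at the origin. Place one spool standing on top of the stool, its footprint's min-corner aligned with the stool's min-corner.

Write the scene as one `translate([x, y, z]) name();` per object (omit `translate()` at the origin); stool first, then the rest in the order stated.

stool();
translate([0, 0, 418]) spool();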